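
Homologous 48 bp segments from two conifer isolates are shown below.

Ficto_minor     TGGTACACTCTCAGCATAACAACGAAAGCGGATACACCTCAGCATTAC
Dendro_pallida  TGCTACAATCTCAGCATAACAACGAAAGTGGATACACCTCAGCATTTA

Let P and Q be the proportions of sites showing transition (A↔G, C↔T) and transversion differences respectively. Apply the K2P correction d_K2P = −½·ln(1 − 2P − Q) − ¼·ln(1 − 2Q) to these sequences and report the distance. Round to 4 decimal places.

0.1123

Mismatches occur at site 3 (G↔C, transversion), site 8 (C↔A, transversion), site 29 (C↔T, transition), site 47 (A↔T, transversion), site 48 (C↔A, transversion).
Of the 5 differences, 1 transition and 4 transversions over 48 sites: P = 1/48 = 0.020833, Q = 4/48 = 0.083333.
d = −0.5·ln(0.875001) − 0.25·ln(0.833334) = −0.5·(-0.133530) − 0.25·(-0.182321) = 0.1123.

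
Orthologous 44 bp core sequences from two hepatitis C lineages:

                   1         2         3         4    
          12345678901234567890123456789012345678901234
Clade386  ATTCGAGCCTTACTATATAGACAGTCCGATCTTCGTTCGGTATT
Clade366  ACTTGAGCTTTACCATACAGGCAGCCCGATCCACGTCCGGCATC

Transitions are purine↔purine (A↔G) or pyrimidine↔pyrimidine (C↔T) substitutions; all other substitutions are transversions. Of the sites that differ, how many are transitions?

11

The sequences differ at positions 2 (T/C, transition), 4 (C/T, transition), 9 (C/T, transition), 14 (T/C, transition), 18 (T/C, transition), 21 (A/G, transition), 25 (T/C, transition), 32 (T/C, transition), 33 (T/A, transversion), 37 (T/C, transition), 41 (T/C, transition), 44 (T/C, transition).
Of the 12 differences, 11 transitions and 1 transversion, so the answer is 11.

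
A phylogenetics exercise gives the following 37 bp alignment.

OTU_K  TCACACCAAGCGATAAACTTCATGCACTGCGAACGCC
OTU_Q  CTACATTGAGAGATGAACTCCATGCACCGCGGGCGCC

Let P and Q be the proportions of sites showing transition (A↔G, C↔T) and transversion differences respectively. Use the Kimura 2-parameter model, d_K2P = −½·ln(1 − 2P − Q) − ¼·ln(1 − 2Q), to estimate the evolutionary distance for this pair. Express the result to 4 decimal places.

Mismatches occur at site 1 (T→C, transition), site 2 (C→T, transition), site 6 (C→T, transition), site 7 (C→T, transition), site 8 (A→G, transition), site 11 (C→A, transversion), site 15 (A→G, transition), site 20 (T→C, transition), site 28 (T→C, transition), site 32 (A→G, transition), site 33 (A→G, transition).
Of the 11 differences, 10 transitions and 1 transversion over 37 sites: P = 10/37 = 0.270270, Q = 1/37 = 0.027027.
d = −0.5·ln(0.432433) − 0.25·ln(0.945946) = −0.5·(-0.838328) − 0.25·(-0.055570) = 0.4331.

0.4331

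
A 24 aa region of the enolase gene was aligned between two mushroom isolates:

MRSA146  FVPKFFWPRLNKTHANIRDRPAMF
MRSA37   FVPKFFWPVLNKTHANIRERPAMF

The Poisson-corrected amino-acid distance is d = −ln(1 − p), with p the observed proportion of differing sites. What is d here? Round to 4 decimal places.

0.0870

The sequences differ at positions 9 (R/V), 19 (D/E).
p = 2/24 = 0.083333.
d = −ln(1 − 0.083333) = −ln(0.916667) = 0.0870.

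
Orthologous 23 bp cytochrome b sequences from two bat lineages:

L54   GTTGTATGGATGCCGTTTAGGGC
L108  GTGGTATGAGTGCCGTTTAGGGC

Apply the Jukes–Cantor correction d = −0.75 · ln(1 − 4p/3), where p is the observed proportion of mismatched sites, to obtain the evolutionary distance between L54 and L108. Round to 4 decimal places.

Differing sites — 3:T/G; 9:G/A; 10:A/G.
p = 3/23 = 0.130435.
d = −0.75 · ln(1 − (4/3)·0.130435) = −0.75 · ln(0.826087) = −0.75 · (-0.191055) = 0.1433.

0.1433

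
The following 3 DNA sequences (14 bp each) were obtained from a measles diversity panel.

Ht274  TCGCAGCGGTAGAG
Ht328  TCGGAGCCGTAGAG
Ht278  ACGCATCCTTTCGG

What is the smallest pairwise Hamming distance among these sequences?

2

Pairwise Hamming distances:
  Ht274 vs Ht328: 2
  Ht274 vs Ht278: 7
  Ht328 vs Ht278: 7
The smallest is 2, between Ht274 and Ht328.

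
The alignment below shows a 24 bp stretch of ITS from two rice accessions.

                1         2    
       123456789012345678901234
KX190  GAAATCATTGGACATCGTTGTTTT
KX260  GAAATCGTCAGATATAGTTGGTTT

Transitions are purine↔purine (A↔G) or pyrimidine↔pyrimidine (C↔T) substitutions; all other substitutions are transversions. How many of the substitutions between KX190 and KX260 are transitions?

Differing sites — 7:A/G (Ti); 9:T/C (Ti); 10:G/A (Ti); 13:C/T (Ti); 16:C/A (Tv); 21:T/G (Tv).
Of the 6 differences, 4 transitions and 2 transversions, so the answer is 4.

4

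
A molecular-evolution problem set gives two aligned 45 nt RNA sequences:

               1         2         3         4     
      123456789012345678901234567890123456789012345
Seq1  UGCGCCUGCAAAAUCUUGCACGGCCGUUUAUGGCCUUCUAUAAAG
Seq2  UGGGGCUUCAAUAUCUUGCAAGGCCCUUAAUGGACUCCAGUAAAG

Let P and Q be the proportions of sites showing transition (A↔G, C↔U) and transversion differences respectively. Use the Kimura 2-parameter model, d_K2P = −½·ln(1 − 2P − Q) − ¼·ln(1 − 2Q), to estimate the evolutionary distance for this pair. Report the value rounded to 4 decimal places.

The sequences differ at positions 3 (C/G, transversion), 5 (C/G, transversion), 8 (G/U, transversion), 12 (A/U, transversion), 21 (C/A, transversion), 26 (G/C, transversion), 29 (U/A, transversion), 34 (C/A, transversion), 37 (U/C, transition), 39 (U/A, transversion), 40 (A/G, transition).
Of the 11 differences, 2 transitions and 9 transversions over 45 sites: P = 2/45 = 0.044444, Q = 9/45 = 0.200000.
d = −0.5·ln(0.711112) − 0.25·ln(0.600000) = −0.5·(-0.340925) − 0.25·(-0.510826) = 0.2982.

0.2982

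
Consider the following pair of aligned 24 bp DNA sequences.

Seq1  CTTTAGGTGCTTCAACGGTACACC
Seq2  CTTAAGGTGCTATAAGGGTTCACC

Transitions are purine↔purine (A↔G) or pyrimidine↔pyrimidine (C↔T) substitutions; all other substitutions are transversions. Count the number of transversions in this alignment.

4

The sequences differ at positions 4 (T/A, transversion), 12 (T/A, transversion), 13 (C/T, transition), 16 (C/G, transversion), 20 (A/T, transversion).
Of the 5 differences, 1 transition and 4 transversions, so the answer is 4.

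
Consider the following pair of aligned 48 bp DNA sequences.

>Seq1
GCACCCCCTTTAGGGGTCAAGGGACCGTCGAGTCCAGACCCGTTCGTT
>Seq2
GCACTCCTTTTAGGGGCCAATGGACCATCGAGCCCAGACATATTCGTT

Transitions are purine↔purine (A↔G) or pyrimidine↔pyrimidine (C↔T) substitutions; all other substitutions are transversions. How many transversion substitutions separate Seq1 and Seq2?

Differing sites — 5:C/T (Ti); 8:C/T (Ti); 17:T/C (Ti); 21:G/T (Tv); 27:G/A (Ti); 33:T/C (Ti); 40:C/A (Tv); 41:C/T (Ti); 42:G/A (Ti).
Of the 9 differences, 7 transitions and 2 transversions, so the answer is 2.

2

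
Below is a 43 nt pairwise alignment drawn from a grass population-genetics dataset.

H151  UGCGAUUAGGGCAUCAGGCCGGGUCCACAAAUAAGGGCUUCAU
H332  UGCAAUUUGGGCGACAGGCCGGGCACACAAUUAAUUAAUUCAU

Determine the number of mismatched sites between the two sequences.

The sequences differ at positions 4 (G/A), 8 (A/U), 13 (A/G), 14 (U/A), 24 (U/C), 25 (C/A), 31 (A/U), 35 (G/U), 36 (G/U), 37 (G/A), 38 (C/A).
That gives 11 mismatches out of 43 aligned sites, so the Hamming distance is 11.

11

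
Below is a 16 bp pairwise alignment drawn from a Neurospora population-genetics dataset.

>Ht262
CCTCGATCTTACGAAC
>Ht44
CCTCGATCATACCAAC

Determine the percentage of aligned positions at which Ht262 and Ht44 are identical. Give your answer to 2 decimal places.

Mismatches occur at site 9 (T↔A), site 13 (G↔C).
14 of the 16 sites match, so the percent identity is 14/16 × 100 = 87.50%.

87.50%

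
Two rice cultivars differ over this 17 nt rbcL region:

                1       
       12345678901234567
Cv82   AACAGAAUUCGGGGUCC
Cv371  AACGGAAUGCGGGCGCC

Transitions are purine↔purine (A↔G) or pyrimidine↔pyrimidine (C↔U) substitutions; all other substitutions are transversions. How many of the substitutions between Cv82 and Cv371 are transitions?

1

Differing sites — 4:A/G (Ti); 9:U/G (Tv); 14:G/C (Tv); 15:U/G (Tv).
Of the 4 differences, 1 transition and 3 transversions, so the answer is 1.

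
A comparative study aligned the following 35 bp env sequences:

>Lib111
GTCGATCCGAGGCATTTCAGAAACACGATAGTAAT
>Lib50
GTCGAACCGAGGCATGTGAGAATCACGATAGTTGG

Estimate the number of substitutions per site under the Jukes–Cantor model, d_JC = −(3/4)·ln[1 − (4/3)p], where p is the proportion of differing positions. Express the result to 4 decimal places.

0.2326

The sequences differ at positions 6 (T/A), 16 (T/G), 18 (C/G), 23 (A/T), 33 (A/T), 34 (A/G), 35 (T/G).
p = 7/35 = 0.200000.
d = −0.75 · ln(1 − (4/3)·0.200000) = −0.75 · ln(0.733333) = −0.75 · (-0.310155) = 0.2326.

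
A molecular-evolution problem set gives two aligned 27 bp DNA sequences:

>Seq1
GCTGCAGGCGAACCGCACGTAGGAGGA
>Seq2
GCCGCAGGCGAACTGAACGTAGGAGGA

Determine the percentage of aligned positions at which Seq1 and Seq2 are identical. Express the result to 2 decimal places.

88.89%

The sequences differ at positions 3 (T/C), 14 (C/T), 16 (C/A).
24 of the 27 sites match, so the percent identity is 24/27 × 100 = 88.89%.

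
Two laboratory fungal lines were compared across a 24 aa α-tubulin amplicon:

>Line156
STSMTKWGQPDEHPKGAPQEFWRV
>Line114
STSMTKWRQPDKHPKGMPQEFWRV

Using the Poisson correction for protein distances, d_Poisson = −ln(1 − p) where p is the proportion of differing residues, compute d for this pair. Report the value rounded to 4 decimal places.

The sequences differ at positions 8 (G/R), 12 (E/K), 17 (A/M).
p = 3/24 = 0.125000.
d = −ln(1 − 0.125000) = −ln(0.875000) = 0.1335.

0.1335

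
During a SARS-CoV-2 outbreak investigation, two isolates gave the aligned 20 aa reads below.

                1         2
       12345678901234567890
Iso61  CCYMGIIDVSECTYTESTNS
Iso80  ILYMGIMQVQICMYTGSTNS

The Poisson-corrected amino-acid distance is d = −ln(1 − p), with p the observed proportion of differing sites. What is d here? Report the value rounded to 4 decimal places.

0.5108

The sequences differ at positions 1 (C/I), 2 (C/L), 7 (I/M), 8 (D/Q), 10 (S/Q), 11 (E/I), 13 (T/M), 16 (E/G).
p = 8/20 = 0.400000.
d = −ln(1 − 0.400000) = −ln(0.600000) = 0.5108.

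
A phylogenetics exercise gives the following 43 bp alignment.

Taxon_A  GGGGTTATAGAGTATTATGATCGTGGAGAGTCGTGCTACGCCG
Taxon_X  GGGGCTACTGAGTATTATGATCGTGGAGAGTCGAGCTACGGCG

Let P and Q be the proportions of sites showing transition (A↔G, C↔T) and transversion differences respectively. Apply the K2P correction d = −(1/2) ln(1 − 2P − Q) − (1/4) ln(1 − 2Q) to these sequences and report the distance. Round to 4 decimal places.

0.1264

The sequences differ at positions 5 (T/C, transition), 8 (T/C, transition), 9 (A/T, transversion), 34 (T/A, transversion), 41 (C/G, transversion).
Of the 5 differences, 2 transitions and 3 transversions over 43 sites: P = 2/43 = 0.046512, Q = 3/43 = 0.069767.
d = −0.5·ln(0.837209) − 0.25·ln(0.860466) = −0.5·(-0.177682) − 0.25·(-0.150281) = 0.1264.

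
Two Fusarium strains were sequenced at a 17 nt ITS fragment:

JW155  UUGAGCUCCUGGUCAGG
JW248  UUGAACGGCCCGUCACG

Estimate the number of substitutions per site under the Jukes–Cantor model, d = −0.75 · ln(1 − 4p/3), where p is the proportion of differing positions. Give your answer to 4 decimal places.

The sequences differ at positions 5 (G/A), 7 (U/G), 8 (C/G), 10 (U/C), 11 (G/C), 16 (G/C).
p = 6/17 = 0.352941.
d = −0.75 · ln(1 − (4/3)·0.352941) = −0.75 · ln(0.529412) = −0.75 · (-0.635988) = 0.4770.

0.4770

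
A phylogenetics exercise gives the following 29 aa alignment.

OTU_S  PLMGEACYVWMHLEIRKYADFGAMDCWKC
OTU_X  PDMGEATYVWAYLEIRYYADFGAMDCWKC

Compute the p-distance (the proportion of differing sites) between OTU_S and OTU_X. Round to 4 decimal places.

0.1724

Differing sites — 2:L/D; 7:C/T; 11:M/A; 12:H/Y; 17:K/Y.
There are 5 differences over 29 sites, so p = 5/29 = 0.1724.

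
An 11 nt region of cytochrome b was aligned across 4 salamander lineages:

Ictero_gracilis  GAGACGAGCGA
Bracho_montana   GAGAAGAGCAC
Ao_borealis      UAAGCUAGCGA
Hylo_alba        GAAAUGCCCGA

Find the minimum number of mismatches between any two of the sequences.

Pairwise Hamming distances:
  Ictero_gracilis vs Bracho_montana: 3
  Ictero_gracilis vs Ao_borealis: 4
  Ictero_gracilis vs Hylo_alba: 4
  Bracho_montana vs Ao_borealis: 7
  Bracho_montana vs Hylo_alba: 6
  Ao_borealis vs Hylo_alba: 6
The smallest is 3, between Ictero_gracilis and Bracho_montana.

3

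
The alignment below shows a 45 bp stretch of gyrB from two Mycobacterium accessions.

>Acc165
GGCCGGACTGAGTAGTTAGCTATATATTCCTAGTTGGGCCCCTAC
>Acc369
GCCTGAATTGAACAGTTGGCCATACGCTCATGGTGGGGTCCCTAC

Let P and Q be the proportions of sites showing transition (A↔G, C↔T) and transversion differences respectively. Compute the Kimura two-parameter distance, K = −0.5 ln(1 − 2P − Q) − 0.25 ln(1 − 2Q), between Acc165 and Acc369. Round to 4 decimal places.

The sequences differ at positions 2 (G/C, transversion), 4 (C/T, transition), 6 (G/A, transition), 8 (C/T, transition), 12 (G/A, transition), 13 (T/C, transition), 18 (A/G, transition), 21 (T/C, transition), 25 (T/C, transition), 26 (A/G, transition), 27 (T/C, transition), 30 (C/A, transversion), 32 (A/G, transition), 35 (T/G, transversion), 39 (C/T, transition).
Of the 15 differences, 12 transitions and 3 transversions over 45 sites: P = 12/45 = 0.266667, Q = 3/45 = 0.066667.
d = −0.5·ln(0.399999) − 0.25·ln(0.866666) = −0.5·(-0.916293) − 0.25·(-0.143102) = 0.4939.

0.4939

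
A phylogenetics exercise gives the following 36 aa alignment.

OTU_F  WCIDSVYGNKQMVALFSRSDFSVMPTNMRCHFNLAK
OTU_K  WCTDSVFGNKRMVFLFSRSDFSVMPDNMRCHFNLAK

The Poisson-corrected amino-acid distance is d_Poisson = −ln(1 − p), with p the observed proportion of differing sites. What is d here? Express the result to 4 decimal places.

0.1495

Differing sites — 3:I/T; 7:Y/F; 11:Q/R; 14:A/F; 26:T/D.
p = 5/36 = 0.138889.
d = −ln(1 − 0.138889) = −ln(0.861111) = 0.1495.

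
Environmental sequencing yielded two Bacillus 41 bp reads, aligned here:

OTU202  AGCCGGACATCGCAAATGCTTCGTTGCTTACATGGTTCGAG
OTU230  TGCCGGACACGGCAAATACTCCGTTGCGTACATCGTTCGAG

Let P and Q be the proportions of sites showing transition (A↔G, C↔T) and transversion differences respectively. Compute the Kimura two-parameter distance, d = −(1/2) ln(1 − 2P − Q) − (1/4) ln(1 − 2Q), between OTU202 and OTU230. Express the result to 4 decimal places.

Mismatches occur at site 1 (A→T, transversion), site 10 (T→C, transition), site 11 (C→G, transversion), site 18 (G→A, transition), site 21 (T→C, transition), site 28 (T→G, transversion), site 34 (G→C, transversion).
Of the 7 differences, 3 transitions and 4 transversions over 41 sites: P = 3/41 = 0.073171, Q = 4/41 = 0.097561.
d = −0.5·ln(0.756097) − 0.25·ln(0.804878) = −0.5·(-0.279586) − 0.25·(-0.217065) = 0.1941.

0.1941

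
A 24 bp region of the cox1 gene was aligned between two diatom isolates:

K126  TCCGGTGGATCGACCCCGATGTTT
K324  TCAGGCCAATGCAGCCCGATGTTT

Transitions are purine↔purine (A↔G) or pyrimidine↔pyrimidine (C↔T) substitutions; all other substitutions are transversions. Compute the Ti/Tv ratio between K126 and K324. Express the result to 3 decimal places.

Differing sites — 3:C/A (Tv); 6:T/C (Ti); 7:G/C (Tv); 8:G/A (Ti); 11:C/G (Tv); 12:G/C (Tv); 14:C/G (Tv).
Of the 7 differences, 2 transitions and 5 transversions, so Ti/Tv = 2/5 = 0.400.

0.400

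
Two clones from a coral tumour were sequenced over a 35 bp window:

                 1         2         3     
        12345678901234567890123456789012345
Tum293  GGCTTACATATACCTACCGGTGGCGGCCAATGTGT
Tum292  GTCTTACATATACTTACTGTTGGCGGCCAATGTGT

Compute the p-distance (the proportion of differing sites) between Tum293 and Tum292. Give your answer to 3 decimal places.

Mismatches occur at site 2 (G↔T), site 14 (C↔T), site 18 (C↔T), site 20 (G↔T).
There are 4 differences over 35 sites, so p = 4/35 = 0.114.

0.114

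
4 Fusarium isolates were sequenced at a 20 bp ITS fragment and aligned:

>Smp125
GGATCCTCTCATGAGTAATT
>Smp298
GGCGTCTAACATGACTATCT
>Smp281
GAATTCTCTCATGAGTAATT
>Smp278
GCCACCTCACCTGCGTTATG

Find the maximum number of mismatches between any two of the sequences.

11

Pairwise Hamming distances:
  Smp125 vs Smp298: 8
  Smp125 vs Smp281: 2
  Smp125 vs Smp278: 8
  Smp298 vs Smp281: 8
  Smp298 vs Smp278: 11
  Smp281 vs Smp278: 9
The largest is 11, between Smp298 and Smp278.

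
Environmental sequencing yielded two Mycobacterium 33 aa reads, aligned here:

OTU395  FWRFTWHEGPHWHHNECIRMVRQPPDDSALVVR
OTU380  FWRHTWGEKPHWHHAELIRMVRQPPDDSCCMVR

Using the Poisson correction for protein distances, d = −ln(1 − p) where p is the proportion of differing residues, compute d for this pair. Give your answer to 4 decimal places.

The sequences differ at positions 4 (F/H), 7 (H/G), 9 (G/K), 15 (N/A), 17 (C/L), 29 (A/C), 30 (L/C), 31 (V/M).
p = 8/33 = 0.242424.
d = −ln(1 − 0.242424) = −ln(0.757576) = 0.2776.

0.2776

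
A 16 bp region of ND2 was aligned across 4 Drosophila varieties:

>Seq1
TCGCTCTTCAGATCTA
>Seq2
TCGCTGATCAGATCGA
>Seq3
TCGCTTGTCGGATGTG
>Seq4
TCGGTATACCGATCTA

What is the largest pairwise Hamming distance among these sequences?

7

Pairwise Hamming distances:
  Seq1 vs Seq2: 3
  Seq1 vs Seq3: 5
  Seq1 vs Seq4: 4
  Seq2 vs Seq3: 6
  Seq2 vs Seq4: 6
  Seq3 vs Seq4: 7
The largest is 7, between Seq3 and Seq4.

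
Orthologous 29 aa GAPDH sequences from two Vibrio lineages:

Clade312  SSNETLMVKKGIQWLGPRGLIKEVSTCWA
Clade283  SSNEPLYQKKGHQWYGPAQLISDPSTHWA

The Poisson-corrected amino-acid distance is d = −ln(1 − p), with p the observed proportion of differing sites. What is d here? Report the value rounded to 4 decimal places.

Mismatches occur at site 5 (T→P), site 7 (M→Y), site 8 (V→Q), site 12 (I→H), site 15 (L→Y), site 18 (R→A), site 19 (G→Q), site 22 (K→S), site 23 (E→D), site 24 (V→P), site 27 (C→H).
p = 11/29 = 0.379310.
d = −ln(1 − 0.379310) = −ln(0.620690) = 0.4769.

0.4769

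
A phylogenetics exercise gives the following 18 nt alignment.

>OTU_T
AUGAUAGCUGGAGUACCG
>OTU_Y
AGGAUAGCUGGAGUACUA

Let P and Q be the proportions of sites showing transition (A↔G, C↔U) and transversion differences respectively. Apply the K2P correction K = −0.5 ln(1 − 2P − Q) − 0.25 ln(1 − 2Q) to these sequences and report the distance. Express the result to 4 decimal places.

0.1922

The sequences differ at positions 2 (U/G, transversion), 17 (C/U, transition), 18 (G/A, transition).
Of the 3 differences, 2 transitions and 1 transversion over 18 sites: P = 2/18 = 0.111111, Q = 1/18 = 0.055556.
d = −0.5·ln(0.722222) − 0.25·ln(0.888888) = −0.5·(-0.325423) − 0.25·(-0.117784) = 0.1922.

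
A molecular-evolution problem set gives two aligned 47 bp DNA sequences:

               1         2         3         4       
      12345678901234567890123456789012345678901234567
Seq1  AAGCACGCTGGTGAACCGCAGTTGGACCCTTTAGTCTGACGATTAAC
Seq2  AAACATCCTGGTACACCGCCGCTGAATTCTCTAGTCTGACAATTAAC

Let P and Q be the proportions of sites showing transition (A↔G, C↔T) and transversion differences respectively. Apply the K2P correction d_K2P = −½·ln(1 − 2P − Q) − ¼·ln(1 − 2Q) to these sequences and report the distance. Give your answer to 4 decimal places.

Differing sites — 3:G/A (Ti); 6:C/T (Ti); 7:G/C (Tv); 13:G/A (Ti); 14:A/C (Tv); 20:A/C (Tv); 22:T/C (Ti); 25:G/A (Ti); 27:C/T (Ti); 28:C/T (Ti); 31:T/C (Ti); 41:G/A (Ti).
Of the 12 differences, 9 transitions and 3 transversions over 47 sites: P = 9/47 = 0.191489, Q = 3/47 = 0.063830.
d = −0.5·ln(0.553192) − 0.25·ln(0.872340) = −0.5·(-0.592050) − 0.25·(-0.136576) = 0.3302.

0.3302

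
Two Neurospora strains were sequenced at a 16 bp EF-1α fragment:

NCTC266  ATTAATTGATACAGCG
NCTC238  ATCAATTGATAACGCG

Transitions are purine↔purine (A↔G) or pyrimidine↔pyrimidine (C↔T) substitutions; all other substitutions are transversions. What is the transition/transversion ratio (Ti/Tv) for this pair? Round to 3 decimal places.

0.500

Differing sites — 3:T/C (Ti); 12:C/A (Tv); 13:A/C (Tv).
Of the 3 differences, 1 transition and 2 transversions, so Ti/Tv = 1/2 = 0.500.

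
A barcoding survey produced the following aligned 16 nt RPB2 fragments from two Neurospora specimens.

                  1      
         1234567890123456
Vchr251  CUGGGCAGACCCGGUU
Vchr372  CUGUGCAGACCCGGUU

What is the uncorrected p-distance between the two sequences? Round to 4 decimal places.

0.0625

Differing sites — 4:G/U.
There are 1 differences over 16 sites, so p = 1/16 = 0.0625.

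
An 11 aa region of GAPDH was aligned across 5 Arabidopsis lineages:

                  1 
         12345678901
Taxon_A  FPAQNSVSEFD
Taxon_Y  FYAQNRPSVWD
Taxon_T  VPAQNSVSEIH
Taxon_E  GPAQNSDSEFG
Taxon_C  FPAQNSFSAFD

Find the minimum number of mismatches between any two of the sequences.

Pairwise Hamming distances:
  Taxon_A vs Taxon_Y: 5
  Taxon_A vs Taxon_T: 3
  Taxon_A vs Taxon_E: 3
  Taxon_A vs Taxon_C: 2
  Taxon_Y vs Taxon_T: 7
  Taxon_Y vs Taxon_E: 7
  Taxon_Y vs Taxon_C: 5
  Taxon_T vs Taxon_E: 4
  Taxon_T vs Taxon_C: 5
  Taxon_E vs Taxon_C: 4
The smallest is 2, between Taxon_A and Taxon_C.

2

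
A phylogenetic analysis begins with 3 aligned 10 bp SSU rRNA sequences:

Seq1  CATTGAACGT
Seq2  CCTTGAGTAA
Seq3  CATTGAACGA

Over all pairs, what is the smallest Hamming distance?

Pairwise Hamming distances:
  Seq1 vs Seq2: 5
  Seq1 vs Seq3: 1
  Seq2 vs Seq3: 4
The smallest is 1, between Seq1 and Seq3.

1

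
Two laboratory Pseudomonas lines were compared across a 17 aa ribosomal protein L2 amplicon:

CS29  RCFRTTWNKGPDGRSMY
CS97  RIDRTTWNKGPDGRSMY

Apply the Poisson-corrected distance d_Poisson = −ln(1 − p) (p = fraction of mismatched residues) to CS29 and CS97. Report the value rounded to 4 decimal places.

0.1252

The sequences differ at positions 2 (C/I), 3 (F/D).
p = 2/17 = 0.117647.
d = −ln(1 − 0.117647) = −ln(0.882353) = 0.1252.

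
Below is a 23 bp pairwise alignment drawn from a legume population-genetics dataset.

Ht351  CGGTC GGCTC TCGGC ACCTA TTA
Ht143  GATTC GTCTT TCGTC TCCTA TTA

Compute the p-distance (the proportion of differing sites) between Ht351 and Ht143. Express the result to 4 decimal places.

0.3043

The sequences differ at positions 1 (C/G), 2 (G/A), 3 (G/T), 7 (G/T), 10 (C/T), 14 (G/T), 16 (A/T).
There are 7 differences over 23 sites, so p = 7/23 = 0.3043.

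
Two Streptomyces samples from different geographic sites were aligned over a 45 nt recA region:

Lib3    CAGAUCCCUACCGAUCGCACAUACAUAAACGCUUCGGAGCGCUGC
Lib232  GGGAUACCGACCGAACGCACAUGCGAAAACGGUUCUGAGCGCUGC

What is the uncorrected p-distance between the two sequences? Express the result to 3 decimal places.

0.222

Mismatches occur at site 1 (C↔G), site 2 (A↔G), site 6 (C↔A), site 9 (U↔G), site 15 (U↔A), site 23 (A↔G), site 25 (A↔G), site 26 (U↔A), site 32 (C↔G), site 36 (G↔U).
There are 10 differences over 45 sites, so p = 10/45 = 0.222.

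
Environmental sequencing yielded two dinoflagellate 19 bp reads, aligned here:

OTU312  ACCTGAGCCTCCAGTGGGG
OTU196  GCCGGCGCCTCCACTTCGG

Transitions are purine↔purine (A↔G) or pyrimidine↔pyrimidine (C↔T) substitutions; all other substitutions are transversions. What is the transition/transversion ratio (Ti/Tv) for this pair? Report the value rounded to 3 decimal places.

0.200

The sequences differ at positions 1 (A/G, transition), 4 (T/G, transversion), 6 (A/C, transversion), 14 (G/C, transversion), 16 (G/T, transversion), 17 (G/C, transversion).
Of the 6 differences, 1 transition and 5 transversions, so Ti/Tv = 1/5 = 0.200.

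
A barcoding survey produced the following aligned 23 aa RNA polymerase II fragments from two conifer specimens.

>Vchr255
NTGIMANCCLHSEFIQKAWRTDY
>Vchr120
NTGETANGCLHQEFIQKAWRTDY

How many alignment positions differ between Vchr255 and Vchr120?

4

The sequences differ at positions 4 (I/E), 5 (M/T), 8 (C/G), 12 (S/Q).
That gives 4 mismatches out of 23 aligned sites, so the Hamming distance is 4.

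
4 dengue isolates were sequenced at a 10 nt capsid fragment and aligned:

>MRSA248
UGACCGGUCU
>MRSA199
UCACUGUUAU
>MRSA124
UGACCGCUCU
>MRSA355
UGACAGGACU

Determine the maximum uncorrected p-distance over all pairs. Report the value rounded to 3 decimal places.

Pairwise Hamming distances:
  MRSA248 vs MRSA199: 4
  MRSA248 vs MRSA124: 1
  MRSA248 vs MRSA355: 2
  MRSA199 vs MRSA124: 4
  MRSA199 vs MRSA355: 5
  MRSA124 vs MRSA355: 3
The largest is 5 mismatches, between MRSA199 and MRSA355; p = 5/10 = 0.500.

0.500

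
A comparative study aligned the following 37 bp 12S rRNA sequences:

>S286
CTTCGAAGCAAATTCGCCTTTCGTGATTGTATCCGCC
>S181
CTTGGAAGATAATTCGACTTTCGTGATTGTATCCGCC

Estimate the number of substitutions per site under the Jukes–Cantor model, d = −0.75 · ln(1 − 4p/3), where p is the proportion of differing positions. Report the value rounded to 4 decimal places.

The sequences differ at positions 4 (C/G), 9 (C/A), 10 (A/T), 17 (C/A).
p = 4/37 = 0.108108.
d = −0.75 · ln(1 − (4/3)·0.108108) = −0.75 · ln(0.855856) = −0.75 · (-0.155653) = 0.1167.

0.1167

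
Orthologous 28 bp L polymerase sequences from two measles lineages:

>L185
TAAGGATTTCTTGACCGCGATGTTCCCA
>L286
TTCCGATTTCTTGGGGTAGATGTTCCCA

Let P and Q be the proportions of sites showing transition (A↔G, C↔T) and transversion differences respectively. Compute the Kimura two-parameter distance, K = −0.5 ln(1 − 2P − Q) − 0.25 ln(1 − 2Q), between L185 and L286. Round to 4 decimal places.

0.3672

Mismatches occur at site 2 (A/T, transversion), site 3 (A/C, transversion), site 4 (G/C, transversion), site 14 (A/G, transition), site 15 (C/G, transversion), site 16 (C/G, transversion), site 17 (G/T, transversion), site 18 (C/A, transversion).
Of the 8 differences, 1 transition and 7 transversions over 28 sites: P = 1/28 = 0.035714, Q = 7/28 = 0.250000.
d = −0.5·ln(0.678572) − 0.25·ln(0.500000) = −0.5·(-0.387765) − 0.25·(-0.693147) = 0.3672.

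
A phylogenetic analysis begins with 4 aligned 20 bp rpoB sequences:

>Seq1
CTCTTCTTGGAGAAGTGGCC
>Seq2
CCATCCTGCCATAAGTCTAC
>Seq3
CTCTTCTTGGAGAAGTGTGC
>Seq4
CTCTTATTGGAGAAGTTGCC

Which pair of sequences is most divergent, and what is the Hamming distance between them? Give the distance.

Pairwise Hamming distances:
  Seq1 vs Seq2: 10
  Seq1 vs Seq3: 2
  Seq1 vs Seq4: 2
  Seq2 vs Seq3: 9
  Seq2 vs Seq4: 11
  Seq3 vs Seq4: 4
The largest is 11, between Seq2 and Seq4.

11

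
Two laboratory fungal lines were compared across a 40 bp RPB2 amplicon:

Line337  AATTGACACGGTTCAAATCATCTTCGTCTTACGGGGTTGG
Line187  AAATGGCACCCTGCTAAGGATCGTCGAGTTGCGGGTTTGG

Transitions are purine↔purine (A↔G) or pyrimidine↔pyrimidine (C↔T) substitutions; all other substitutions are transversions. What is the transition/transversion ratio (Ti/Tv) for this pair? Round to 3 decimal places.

The sequences differ at positions 3 (T/A, transversion), 6 (A/G, transition), 10 (G/C, transversion), 11 (G/C, transversion), 13 (T/G, transversion), 15 (A/T, transversion), 18 (T/G, transversion), 19 (C/G, transversion), 23 (T/G, transversion), 27 (T/A, transversion), 28 (C/G, transversion), 31 (A/G, transition), 36 (G/T, transversion).
Of the 13 differences, 2 transitions and 11 transversions, so Ti/Tv = 2/11 = 0.182.

0.182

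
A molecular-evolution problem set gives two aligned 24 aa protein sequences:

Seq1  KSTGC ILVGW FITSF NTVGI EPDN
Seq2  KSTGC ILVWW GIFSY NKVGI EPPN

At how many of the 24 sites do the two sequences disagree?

Differing sites — 9:G/W; 11:F/G; 13:T/F; 15:F/Y; 17:T/K; 23:D/P.
That gives 6 mismatches out of 24 aligned sites, so the Hamming distance is 6.

6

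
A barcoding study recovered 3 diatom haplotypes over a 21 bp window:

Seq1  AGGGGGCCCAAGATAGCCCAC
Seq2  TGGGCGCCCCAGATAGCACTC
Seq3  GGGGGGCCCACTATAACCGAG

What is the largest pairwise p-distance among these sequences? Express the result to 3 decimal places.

0.476

Pairwise Hamming distances:
  Seq1 vs Seq2: 5
  Seq1 vs Seq3: 6
  Seq2 vs Seq3: 10
The largest is 10 mismatches, between Seq2 and Seq3; p = 10/21 = 0.476.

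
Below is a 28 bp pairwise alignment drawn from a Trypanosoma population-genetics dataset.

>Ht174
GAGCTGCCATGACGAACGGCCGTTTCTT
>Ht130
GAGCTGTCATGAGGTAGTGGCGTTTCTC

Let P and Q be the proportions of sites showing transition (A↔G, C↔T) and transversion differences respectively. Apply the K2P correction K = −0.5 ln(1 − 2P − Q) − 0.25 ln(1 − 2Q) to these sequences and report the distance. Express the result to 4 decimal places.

0.3043

Mismatches occur at site 7 (C/T, transition), site 13 (C/G, transversion), site 15 (A/T, transversion), site 17 (C/G, transversion), site 18 (G/T, transversion), site 20 (C/G, transversion), site 28 (T/C, transition).
Of the 7 differences, 2 transitions and 5 transversions over 28 sites: P = 2/28 = 0.071429, Q = 5/28 = 0.178571.
d = −0.5·ln(0.678571) − 0.25·ln(0.642858) = −0.5·(-0.387766) − 0.25·(-0.441831) = 0.3043.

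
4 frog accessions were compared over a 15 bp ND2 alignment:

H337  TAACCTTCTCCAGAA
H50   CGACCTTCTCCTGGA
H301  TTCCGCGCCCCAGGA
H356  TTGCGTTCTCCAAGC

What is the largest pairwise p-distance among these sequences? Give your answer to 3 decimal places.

Pairwise Hamming distances:
  H337 vs H50: 4
  H337 vs H301: 7
  H337 vs H356: 6
  H50 vs H301: 8
  H50 vs H356: 7
  H301 vs H356: 6
The largest is 8 mismatches, between H50 and H301; p = 8/15 = 0.533.

0.533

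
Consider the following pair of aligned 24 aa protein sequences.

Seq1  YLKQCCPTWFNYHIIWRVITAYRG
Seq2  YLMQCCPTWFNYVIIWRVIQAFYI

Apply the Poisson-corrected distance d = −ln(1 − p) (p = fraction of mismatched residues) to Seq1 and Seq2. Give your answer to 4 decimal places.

0.2877

Differing sites — 3:K/M; 13:H/V; 20:T/Q; 22:Y/F; 23:R/Y; 24:G/I.
p = 6/24 = 0.250000.
d = −ln(1 − 0.250000) = −ln(0.750000) = 0.2877.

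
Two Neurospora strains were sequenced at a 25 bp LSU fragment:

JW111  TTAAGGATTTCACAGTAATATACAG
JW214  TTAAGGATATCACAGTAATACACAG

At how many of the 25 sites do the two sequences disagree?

The sequences differ at positions 9 (T/A), 21 (T/C).
That gives 2 mismatches out of 25 aligned sites, so the Hamming distance is 2.

2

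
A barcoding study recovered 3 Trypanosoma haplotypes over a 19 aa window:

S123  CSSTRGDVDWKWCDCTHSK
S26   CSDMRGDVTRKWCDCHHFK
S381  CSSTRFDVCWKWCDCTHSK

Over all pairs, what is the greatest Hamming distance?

7

Pairwise Hamming distances:
  S123 vs S26: 6
  S123 vs S381: 2
  S26 vs S381: 7
The largest is 7, between S26 and S381.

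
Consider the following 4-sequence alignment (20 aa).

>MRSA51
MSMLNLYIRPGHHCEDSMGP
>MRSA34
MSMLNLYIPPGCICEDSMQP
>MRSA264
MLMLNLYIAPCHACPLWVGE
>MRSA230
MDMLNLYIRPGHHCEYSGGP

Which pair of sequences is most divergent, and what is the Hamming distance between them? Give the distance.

11

Pairwise Hamming distances:
  MRSA51 vs MRSA34: 4
  MRSA51 vs MRSA264: 9
  MRSA51 vs MRSA230: 3
  MRSA34 vs MRSA264: 11
  MRSA34 vs MRSA230: 7
  MRSA264 vs MRSA230: 9
The largest is 11, between MRSA34 and MRSA264.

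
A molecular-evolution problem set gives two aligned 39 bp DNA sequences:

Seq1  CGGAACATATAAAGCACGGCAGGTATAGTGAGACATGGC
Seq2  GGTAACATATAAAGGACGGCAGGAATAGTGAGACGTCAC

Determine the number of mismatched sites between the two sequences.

Differing sites — 1:C/G; 3:G/T; 15:C/G; 24:T/A; 35:A/G; 37:G/C; 38:G/A.
That gives 7 mismatches out of 39 aligned sites, so the Hamming distance is 7.

7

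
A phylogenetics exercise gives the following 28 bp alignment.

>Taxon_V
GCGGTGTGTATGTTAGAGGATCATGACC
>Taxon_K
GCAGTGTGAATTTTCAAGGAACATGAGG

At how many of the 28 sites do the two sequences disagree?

The sequences differ at positions 3 (G/A), 9 (T/A), 12 (G/T), 15 (A/C), 16 (G/A), 21 (T/A), 27 (C/G), 28 (C/G).
That gives 8 mismatches out of 28 aligned sites, so the Hamming distance is 8.

8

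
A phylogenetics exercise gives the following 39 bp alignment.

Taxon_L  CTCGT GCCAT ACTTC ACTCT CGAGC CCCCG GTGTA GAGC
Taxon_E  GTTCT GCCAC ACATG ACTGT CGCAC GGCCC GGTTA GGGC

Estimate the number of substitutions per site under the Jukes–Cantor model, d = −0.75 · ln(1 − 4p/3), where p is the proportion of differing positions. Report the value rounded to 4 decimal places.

The sequences differ at positions 1 (C/G), 3 (C/T), 4 (G/C), 10 (T/C), 13 (T/A), 15 (C/G), 19 (C/G), 23 (A/C), 24 (G/A), 26 (C/G), 27 (C/G), 30 (G/C), 32 (T/G), 33 (G/T), 37 (A/G).
p = 15/39 = 0.384615.
d = −0.75 · ln(1 − (4/3)·0.384615) = −0.75 · ln(0.487180) = −0.75 · (-0.719122) = 0.5393.

0.5393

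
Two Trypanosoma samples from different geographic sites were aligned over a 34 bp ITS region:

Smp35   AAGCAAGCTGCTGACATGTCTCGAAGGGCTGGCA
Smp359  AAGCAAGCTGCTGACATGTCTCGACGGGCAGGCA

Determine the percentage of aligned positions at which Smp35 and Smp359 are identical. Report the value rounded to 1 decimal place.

Mismatches occur at site 25 (A↔C), site 30 (T↔A).
32 of the 34 sites match, so the percent identity is 32/34 × 100 = 94.1%.

94.1%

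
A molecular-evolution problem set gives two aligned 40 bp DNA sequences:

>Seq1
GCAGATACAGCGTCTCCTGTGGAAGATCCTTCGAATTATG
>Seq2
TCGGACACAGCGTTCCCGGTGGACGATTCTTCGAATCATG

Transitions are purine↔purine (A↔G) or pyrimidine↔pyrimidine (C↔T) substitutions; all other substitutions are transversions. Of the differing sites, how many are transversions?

Differing sites — 1:G/T (Tv); 3:A/G (Ti); 6:T/C (Ti); 14:C/T (Ti); 15:T/C (Ti); 18:T/G (Tv); 24:A/C (Tv); 28:C/T (Ti); 37:T/C (Ti).
Of the 9 differences, 6 transitions and 3 transversions, so the answer is 3.

3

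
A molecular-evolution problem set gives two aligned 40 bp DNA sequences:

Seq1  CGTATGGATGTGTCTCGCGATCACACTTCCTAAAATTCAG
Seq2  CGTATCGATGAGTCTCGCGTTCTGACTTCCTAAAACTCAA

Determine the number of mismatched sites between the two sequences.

7

The sequences differ at positions 6 (G/C), 11 (T/A), 20 (A/T), 23 (A/T), 24 (C/G), 36 (T/C), 40 (G/A).
That gives 7 mismatches out of 40 aligned sites, so the Hamming distance is 7.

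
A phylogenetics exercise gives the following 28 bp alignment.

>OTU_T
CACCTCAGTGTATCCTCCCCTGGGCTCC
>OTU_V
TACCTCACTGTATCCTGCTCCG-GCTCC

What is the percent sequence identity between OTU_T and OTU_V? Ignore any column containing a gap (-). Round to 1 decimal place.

Excluding the 1 gap column leaves 27 comparable sites.
The sequences differ at positions 1 (C/T), 8 (G/C), 17 (C/G), 19 (C/T), 21 (T/C).
22 of the 27 comparable sites match, so the percent identity is 22/27 × 100 = 81.5%.

81.5%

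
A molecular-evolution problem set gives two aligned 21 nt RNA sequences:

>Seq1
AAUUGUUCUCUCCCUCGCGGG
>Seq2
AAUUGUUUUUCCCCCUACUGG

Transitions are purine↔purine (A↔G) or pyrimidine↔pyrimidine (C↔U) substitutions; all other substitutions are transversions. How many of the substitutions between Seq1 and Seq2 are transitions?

Differing sites — 8:C/U (Ti); 10:C/U (Ti); 11:U/C (Ti); 15:U/C (Ti); 16:C/U (Ti); 17:G/A (Ti); 19:G/U (Tv).
Of the 7 differences, 6 transitions and 1 transversion, so the answer is 6.

6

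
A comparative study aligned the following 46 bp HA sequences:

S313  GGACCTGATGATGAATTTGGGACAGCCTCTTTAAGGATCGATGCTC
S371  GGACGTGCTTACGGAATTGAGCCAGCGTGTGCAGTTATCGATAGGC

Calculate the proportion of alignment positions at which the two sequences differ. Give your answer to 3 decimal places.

0.391

Mismatches occur at site 5 (C↔G), site 8 (A↔C), site 10 (G↔T), site 12 (T↔C), site 14 (A↔G), site 16 (T↔A), site 20 (G↔A), site 22 (A↔C), site 27 (C↔G), site 29 (C↔G), site 31 (T↔G), site 32 (T↔C), site 34 (A↔G), site 35 (G↔T), site 36 (G↔T), site 43 (G↔A), site 44 (C↔G), site 45 (T↔G).
There are 18 differences over 46 sites, so p = 18/46 = 0.391.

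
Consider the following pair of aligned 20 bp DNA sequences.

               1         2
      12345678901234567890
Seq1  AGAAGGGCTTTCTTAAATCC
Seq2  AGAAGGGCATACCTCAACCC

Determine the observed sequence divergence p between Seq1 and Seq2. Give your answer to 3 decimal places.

The sequences differ at positions 9 (T/A), 11 (T/A), 13 (T/C), 15 (A/C), 18 (T/C).
There are 5 differences over 20 sites, so p = 5/20 = 0.250.

0.250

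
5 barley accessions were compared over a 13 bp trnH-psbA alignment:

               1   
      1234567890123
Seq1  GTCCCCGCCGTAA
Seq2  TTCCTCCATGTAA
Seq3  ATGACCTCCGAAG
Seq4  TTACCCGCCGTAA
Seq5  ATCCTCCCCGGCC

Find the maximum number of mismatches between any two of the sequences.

Pairwise Hamming distances:
  Seq1 vs Seq2: 5
  Seq1 vs Seq3: 6
  Seq1 vs Seq4: 2
  Seq1 vs Seq5: 6
  Seq2 vs Seq3: 9
  Seq2 vs Seq4: 5
  Seq2 vs Seq5: 6
  Seq3 vs Seq4: 6
  Seq3 vs Seq5: 7
  Seq4 vs Seq5: 7
The largest is 9, between Seq2 and Seq3.

9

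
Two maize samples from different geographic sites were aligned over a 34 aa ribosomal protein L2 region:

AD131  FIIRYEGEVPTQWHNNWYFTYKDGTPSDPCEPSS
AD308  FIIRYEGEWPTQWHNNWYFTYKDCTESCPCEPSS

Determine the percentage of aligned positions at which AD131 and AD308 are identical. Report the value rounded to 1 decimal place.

88.2%

Mismatches occur at site 9 (V↔W), site 24 (G↔C), site 26 (P↔E), site 28 (D↔C).
30 of the 34 sites match, so the percent identity is 30/34 × 100 = 88.2%.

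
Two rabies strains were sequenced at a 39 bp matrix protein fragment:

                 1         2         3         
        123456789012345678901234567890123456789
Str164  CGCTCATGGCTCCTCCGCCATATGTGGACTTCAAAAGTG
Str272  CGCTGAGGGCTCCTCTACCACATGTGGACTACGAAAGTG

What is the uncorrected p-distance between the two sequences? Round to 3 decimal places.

0.179

Mismatches occur at site 5 (C→G), site 7 (T→G), site 16 (C→T), site 17 (G→A), site 21 (T→C), site 31 (T→A), site 33 (A→G).
There are 7 differences over 39 sites, so p = 7/39 = 0.179.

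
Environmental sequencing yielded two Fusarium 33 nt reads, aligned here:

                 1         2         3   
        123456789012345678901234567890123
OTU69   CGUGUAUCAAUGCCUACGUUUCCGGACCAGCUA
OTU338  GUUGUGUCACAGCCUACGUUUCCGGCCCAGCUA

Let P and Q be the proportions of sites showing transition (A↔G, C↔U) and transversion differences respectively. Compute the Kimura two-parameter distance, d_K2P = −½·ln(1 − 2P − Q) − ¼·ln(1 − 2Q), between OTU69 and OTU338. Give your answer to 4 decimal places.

0.2095

Differing sites — 1:C/G (Tv); 2:G/U (Tv); 6:A/G (Ti); 10:A/C (Tv); 11:U/A (Tv); 26:A/C (Tv).
Of the 6 differences, 1 transition and 5 transversions over 33 sites: P = 1/33 = 0.030303, Q = 5/33 = 0.151515.
d = −0.5·ln(0.787879) − 0.25·ln(0.696970) = −0.5·(-0.238411) − 0.25·(-0.361013) = 0.2095.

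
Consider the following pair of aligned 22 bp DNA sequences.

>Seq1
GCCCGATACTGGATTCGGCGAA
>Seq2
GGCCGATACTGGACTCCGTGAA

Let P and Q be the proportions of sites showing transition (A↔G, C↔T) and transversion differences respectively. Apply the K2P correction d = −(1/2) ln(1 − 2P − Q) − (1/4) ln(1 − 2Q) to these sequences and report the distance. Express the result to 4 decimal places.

0.2094

The sequences differ at positions 2 (C/G, transversion), 14 (T/C, transition), 17 (G/C, transversion), 19 (C/T, transition).
Of the 4 differences, 2 transitions and 2 transversions over 22 sites: P = 2/22 = 0.090909, Q = 2/22 = 0.090909.
d = −0.5·ln(0.727273) − 0.25·ln(0.818182) = −0.5·(-0.318453) − 0.25·(-0.200670) = 0.2094.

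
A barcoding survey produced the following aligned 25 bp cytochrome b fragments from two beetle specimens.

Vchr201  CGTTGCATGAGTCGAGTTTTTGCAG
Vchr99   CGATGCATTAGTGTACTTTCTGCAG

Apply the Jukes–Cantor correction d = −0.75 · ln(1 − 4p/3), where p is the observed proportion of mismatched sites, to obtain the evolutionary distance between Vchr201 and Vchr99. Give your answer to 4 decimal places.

Mismatches occur at site 3 (T/A), site 9 (G/T), site 13 (C/G), site 14 (G/T), site 16 (G/C), site 20 (T/C).
p = 6/25 = 0.240000.
d = −0.75 · ln(1 − (4/3)·0.240000) = −0.75 · ln(0.680000) = −0.75 · (-0.385662) = 0.2892.

0.2892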